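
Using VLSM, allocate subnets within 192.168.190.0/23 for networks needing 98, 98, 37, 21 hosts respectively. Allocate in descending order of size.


98 hosts -> /25 (126 usable): 192.168.190.0/25
98 hosts -> /25 (126 usable): 192.168.190.128/25
37 hosts -> /26 (62 usable): 192.168.191.0/26
21 hosts -> /27 (30 usable): 192.168.191.64/27
Allocation: 192.168.190.0/25 (98 hosts, 126 usable); 192.168.190.128/25 (98 hosts, 126 usable); 192.168.191.0/26 (37 hosts, 62 usable); 192.168.191.64/27 (21 hosts, 30 usable)


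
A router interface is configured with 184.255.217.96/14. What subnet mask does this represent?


/14 means 14 network bits, 18 host bits
Binary: 11111111111111000000000000000000
Mask: 255.252.0.0


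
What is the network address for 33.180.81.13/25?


IP:   00100001.10110100.01010001.00001101
Mask: 11111111.11111111.11111111.10000000
AND operation:
Net:  00100001.10110100.01010001.00000000
Network: 33.180.81.0/25


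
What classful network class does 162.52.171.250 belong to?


First octet: 162
Binary: 10100010
10xxxxxx -> Class B (128-191)
Class B, default mask 255.255.0.0 (/16)


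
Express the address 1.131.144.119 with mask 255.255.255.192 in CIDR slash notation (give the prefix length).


Binary: 11111111.11111111.11111111.11000000
Count leading 1s
Prefix: /26


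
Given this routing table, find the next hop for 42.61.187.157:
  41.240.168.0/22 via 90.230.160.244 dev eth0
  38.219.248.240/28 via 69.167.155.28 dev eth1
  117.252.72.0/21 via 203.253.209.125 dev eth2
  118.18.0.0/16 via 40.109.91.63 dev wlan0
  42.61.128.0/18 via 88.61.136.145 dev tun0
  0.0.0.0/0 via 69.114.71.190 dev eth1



Longest prefix match for 42.61.187.157:
  /22 41.240.168.0: no
  /28 38.219.248.240: no
  /21 117.252.72.0: no
  /16 118.18.0.0: no
  /18 42.61.128.0: MATCH
  /0 0.0.0.0: MATCH
Selected: next-hop 88.61.136.145 via tun0 (matched /18)


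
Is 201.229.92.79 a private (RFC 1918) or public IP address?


RFC 1918 private ranges:
  10.0.0.0/8 (10.0.0.0 - 10.255.255.255)
  172.16.0.0/12 (172.16.0.0 - 172.31.255.255)
  192.168.0.0/16 (192.168.0.0 - 192.168.255.255)
Public (not in any RFC 1918 range)


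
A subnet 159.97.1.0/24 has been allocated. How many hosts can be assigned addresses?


Host bits = 32 - 24 = 8
Total addresses = 2^8 = 256
Usable = total - 2 (network and broadcast)
Usable hosts: 254


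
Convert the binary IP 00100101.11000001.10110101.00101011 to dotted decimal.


00100101 = 37
11000001 = 193
10110101 = 181
00101011 = 43
IP: 37.193.181.43


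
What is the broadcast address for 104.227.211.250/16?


Network: 104.227.0.0/16
Host bits = 16
Set all host bits to 1:
Broadcast: 104.227.255.255


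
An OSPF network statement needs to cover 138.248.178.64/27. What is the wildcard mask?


Subnet mask: 255.255.255.224
Wildcard = 255.255.255.255 - subnet mask
255 - 255 = 0
255 - 255 = 0
255 - 255 = 0
255 - 224 = 31
Wildcard: 0.0.0.31


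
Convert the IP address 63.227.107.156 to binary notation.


63 = 00111111
227 = 11100011
107 = 01101011
156 = 10011100
Binary: 00111111.11100011.01101011.10011100


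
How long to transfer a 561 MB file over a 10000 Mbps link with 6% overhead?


Effective throughput = 10000 * (1 - 6/100) = 9400 Mbps
File size in Mb = 561 * 8 = 4488 Mb
Time = 4488 / 9400
Time = 0.4774 seconds


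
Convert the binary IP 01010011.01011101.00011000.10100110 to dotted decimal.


01010011 = 83
01011101 = 93
00011000 = 24
10100110 = 166
IP: 83.93.24.166


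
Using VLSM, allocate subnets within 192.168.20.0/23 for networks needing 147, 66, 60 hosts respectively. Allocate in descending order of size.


147 hosts -> /24 (254 usable): 192.168.20.0/24
66 hosts -> /25 (126 usable): 192.168.21.0/25
60 hosts -> /26 (62 usable): 192.168.21.128/26
Allocation: 192.168.20.0/24 (147 hosts, 254 usable); 192.168.21.0/25 (66 hosts, 126 usable); 192.168.21.128/26 (60 hosts, 62 usable)


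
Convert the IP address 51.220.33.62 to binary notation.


51 = 00110011
220 = 11011100
33 = 00100001
62 = 00111110
Binary: 00110011.11011100.00100001.00111110


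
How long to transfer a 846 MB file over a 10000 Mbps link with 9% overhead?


Effective throughput = 10000 * (1 - 9/100) = 9100 Mbps
File size in Mb = 846 * 8 = 6768 Mb
Time = 6768 / 9100
Time = 0.7437 seconds


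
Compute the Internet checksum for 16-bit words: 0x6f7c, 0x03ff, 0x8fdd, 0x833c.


Sum all words (with carry folding):
+ 0x6f7c = 0x6f7c
+ 0x03ff = 0x737b
+ 0x8fdd = 0x0359
+ 0x833c = 0x8695
One's complement: ~0x8695
Checksum = 0x796a


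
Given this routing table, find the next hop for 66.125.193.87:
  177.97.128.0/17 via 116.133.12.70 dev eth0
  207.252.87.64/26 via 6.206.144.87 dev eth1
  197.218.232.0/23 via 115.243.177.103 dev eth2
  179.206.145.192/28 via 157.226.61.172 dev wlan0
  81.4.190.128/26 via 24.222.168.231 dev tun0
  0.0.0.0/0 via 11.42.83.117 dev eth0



Longest prefix match for 66.125.193.87:
  /17 177.97.128.0: no
  /26 207.252.87.64: no
  /23 197.218.232.0: no
  /28 179.206.145.192: no
  /26 81.4.190.128: no
  /0 0.0.0.0: MATCH
Selected: next-hop 11.42.83.117 via eth0 (matched /0)


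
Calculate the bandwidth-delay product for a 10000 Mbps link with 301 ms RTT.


BDP = bandwidth * RTT
= 10000 Mbps * 301 ms
= 10000 * 1e6 * 301 / 1000 bits
= 3010000000 bits
= 376250000 bytes
= 367431.6406 KB
BDP = 3010000000 bits (376250000 bytes)


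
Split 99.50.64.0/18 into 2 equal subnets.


New prefix = 18 + 1 = 19
Each subnet has 8192 addresses
  99.50.64.0/19
  99.50.96.0/19
Subnets: 99.50.64.0/19, 99.50.96.0/19


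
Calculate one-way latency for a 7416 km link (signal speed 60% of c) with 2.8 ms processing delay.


Speed = 0.6 * 3e5 km/s = 180000 km/s
Propagation delay = 7416 / 180000 = 0.0412 s = 41.2 ms
Processing delay = 2.8 ms
Total one-way latency = 44 ms


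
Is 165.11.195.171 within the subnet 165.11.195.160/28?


Subnet network: 165.11.195.160
Test IP AND mask: 165.11.195.160
Yes, 165.11.195.171 is in 165.11.195.160/28


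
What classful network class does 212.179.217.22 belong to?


First octet: 212
Binary: 11010100
110xxxxx -> Class C (192-223)
Class C, default mask 255.255.255.0 (/24)


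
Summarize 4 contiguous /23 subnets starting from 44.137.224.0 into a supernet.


Original prefix: /23
Number of subnets: 4 = 2^2
New prefix = 23 - 2 = 21
Supernet: 44.137.224.0/21


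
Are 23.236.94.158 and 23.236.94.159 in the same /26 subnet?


Mask: 255.255.255.192
23.236.94.158 AND mask = 23.236.94.128
23.236.94.159 AND mask = 23.236.94.128
Yes, same subnet (23.236.94.128)


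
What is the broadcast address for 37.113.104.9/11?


Network: 37.96.0.0/11
Host bits = 21
Set all host bits to 1:
Broadcast: 37.127.255.255


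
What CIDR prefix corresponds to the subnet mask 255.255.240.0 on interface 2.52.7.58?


Binary: 11111111.11111111.11110000.00000000
Count leading 1s
Prefix: /20


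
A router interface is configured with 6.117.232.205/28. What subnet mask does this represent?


/28 means 28 network bits, 4 host bits
Binary: 11111111111111111111111111110000
Mask: 255.255.255.240


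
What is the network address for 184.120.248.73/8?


IP:   10111000.01111000.11111000.01001001
Mask: 11111111.00000000.00000000.00000000
AND operation:
Net:  10111000.00000000.00000000.00000000
Network: 184.0.0.0/8


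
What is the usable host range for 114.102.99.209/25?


Network: 114.102.99.128
Broadcast: 114.102.99.255
First usable = network + 1
Last usable = broadcast - 1
Range: 114.102.99.129 to 114.102.99.254


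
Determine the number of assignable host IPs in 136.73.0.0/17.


Host bits = 32 - 17 = 15
Total addresses = 2^15 = 32768
Usable = total - 2 (network and broadcast)
Usable hosts: 32766


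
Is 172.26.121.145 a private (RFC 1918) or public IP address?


RFC 1918 private ranges:
  10.0.0.0/8 (10.0.0.0 - 10.255.255.255)
  172.16.0.0/12 (172.16.0.0 - 172.31.255.255)
  192.168.0.0/16 (192.168.0.0 - 192.168.255.255)
Private (in 172.16.0.0/12)


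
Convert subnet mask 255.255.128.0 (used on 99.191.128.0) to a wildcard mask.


Subnet mask: 255.255.128.0
Wildcard = 255.255.255.255 - subnet mask
255 - 255 = 0
255 - 255 = 0
255 - 128 = 127
255 - 0 = 255
Wildcard: 0.0.127.255


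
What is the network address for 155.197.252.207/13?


IP:   10011011.11000101.11111100.11001111
Mask: 11111111.11111000.00000000.00000000
AND operation:
Net:  10011011.11000000.00000000.00000000
Network: 155.192.0.0/13


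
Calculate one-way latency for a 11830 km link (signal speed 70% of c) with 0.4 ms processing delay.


Speed = 0.7 * 3e5 km/s = 210000 km/s
Propagation delay = 11830 / 210000 = 0.0563 s = 56.3333 ms
Processing delay = 0.4 ms
Total one-way latency = 56.7333 ms


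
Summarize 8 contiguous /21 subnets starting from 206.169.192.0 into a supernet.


Original prefix: /21
Number of subnets: 8 = 2^3
New prefix = 21 - 3 = 18
Supernet: 206.169.192.0/18


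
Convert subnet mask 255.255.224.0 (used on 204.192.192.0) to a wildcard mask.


Subnet mask: 255.255.224.0
Wildcard = 255.255.255.255 - subnet mask
255 - 255 = 0
255 - 255 = 0
255 - 224 = 31
255 - 0 = 255
Wildcard: 0.0.31.255


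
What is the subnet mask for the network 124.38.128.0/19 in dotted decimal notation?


/19 means 19 network bits, 13 host bits
Binary: 11111111111111111110000000000000
Mask: 255.255.224.0


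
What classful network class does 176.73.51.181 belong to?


First octet: 176
Binary: 10110000
10xxxxxx -> Class B (128-191)
Class B, default mask 255.255.0.0 (/16)


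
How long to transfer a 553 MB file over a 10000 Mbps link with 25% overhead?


Effective throughput = 10000 * (1 - 25/100) = 7500 Mbps
File size in Mb = 553 * 8 = 4424 Mb
Time = 4424 / 7500
Time = 0.5899 seconds


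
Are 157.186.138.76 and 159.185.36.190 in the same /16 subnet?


Mask: 255.255.0.0
157.186.138.76 AND mask = 157.186.0.0
159.185.36.190 AND mask = 159.185.0.0
No, different subnets (157.186.0.0 vs 159.185.0.0)


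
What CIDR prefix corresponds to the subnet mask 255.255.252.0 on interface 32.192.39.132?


Binary: 11111111.11111111.11111100.00000000
Count leading 1s
Prefix: /22


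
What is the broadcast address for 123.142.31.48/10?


Network: 123.128.0.0/10
Host bits = 22
Set all host bits to 1:
Broadcast: 123.191.255.255


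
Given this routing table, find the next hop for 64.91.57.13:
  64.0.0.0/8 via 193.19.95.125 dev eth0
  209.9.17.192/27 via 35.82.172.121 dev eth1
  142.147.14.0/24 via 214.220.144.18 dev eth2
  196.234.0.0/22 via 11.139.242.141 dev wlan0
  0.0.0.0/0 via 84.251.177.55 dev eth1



Longest prefix match for 64.91.57.13:
  /8 64.0.0.0: MATCH
  /27 209.9.17.192: no
  /24 142.147.14.0: no
  /22 196.234.0.0: no
  /0 0.0.0.0: MATCH
Selected: next-hop 193.19.95.125 via eth0 (matched /8)


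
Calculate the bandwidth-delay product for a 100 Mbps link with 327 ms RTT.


BDP = bandwidth * RTT
= 100 Mbps * 327 ms
= 100 * 1e6 * 327 / 1000 bits
= 32700000 bits
= 4087500 bytes
= 3991.6992 KB
BDP = 32700000 bits (4087500 bytes)


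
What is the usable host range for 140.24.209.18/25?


Network: 140.24.209.0
Broadcast: 140.24.209.127
First usable = network + 1
Last usable = broadcast - 1
Range: 140.24.209.1 to 140.24.209.126


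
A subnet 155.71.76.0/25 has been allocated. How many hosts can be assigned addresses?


Host bits = 32 - 25 = 7
Total addresses = 2^7 = 128
Usable = total - 2 (network and broadcast)
Usable hosts: 126


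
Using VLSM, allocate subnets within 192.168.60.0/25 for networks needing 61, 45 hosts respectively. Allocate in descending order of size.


61 hosts -> /26 (62 usable): 192.168.60.0/26
45 hosts -> /26 (62 usable): 192.168.60.64/26
Allocation: 192.168.60.0/26 (61 hosts, 62 usable); 192.168.60.64/26 (45 hosts, 62 usable)


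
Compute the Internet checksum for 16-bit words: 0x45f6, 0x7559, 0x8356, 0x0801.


Sum all words (with carry folding):
+ 0x45f6 = 0x45f6
+ 0x7559 = 0xbb4f
+ 0x8356 = 0x3ea6
+ 0x0801 = 0x46a7
One's complement: ~0x46a7
Checksum = 0xb958


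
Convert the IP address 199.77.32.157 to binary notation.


199 = 11000111
77 = 01001101
32 = 00100000
157 = 10011101
Binary: 11000111.01001101.00100000.10011101


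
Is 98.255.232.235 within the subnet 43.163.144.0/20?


Subnet network: 43.163.144.0
Test IP AND mask: 98.255.224.0
No, 98.255.232.235 is not in 43.163.144.0/20


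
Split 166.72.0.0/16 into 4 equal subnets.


New prefix = 16 + 2 = 18
Each subnet has 16384 addresses
  166.72.0.0/18
  166.72.64.0/18
  166.72.128.0/18
  166.72.192.0/18
Subnets: 166.72.0.0/18, 166.72.64.0/18, 166.72.128.0/18, 166.72.192.0/18


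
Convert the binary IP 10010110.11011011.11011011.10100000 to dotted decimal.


10010110 = 150
11011011 = 219
11011011 = 219
10100000 = 160
IP: 150.219.219.160


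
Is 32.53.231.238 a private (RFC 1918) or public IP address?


RFC 1918 private ranges:
  10.0.0.0/8 (10.0.0.0 - 10.255.255.255)
  172.16.0.0/12 (172.16.0.0 - 172.31.255.255)
  192.168.0.0/16 (192.168.0.0 - 192.168.255.255)
Public (not in any RFC 1918 range)


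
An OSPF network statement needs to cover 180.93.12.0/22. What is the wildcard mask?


Subnet mask: 255.255.252.0
Wildcard = 255.255.255.255 - subnet mask
255 - 255 = 0
255 - 255 = 0
255 - 252 = 3
255 - 0 = 255
Wildcard: 0.0.3.255


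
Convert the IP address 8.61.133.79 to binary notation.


8 = 00001000
61 = 00111101
133 = 10000101
79 = 01001111
Binary: 00001000.00111101.10000101.01001111


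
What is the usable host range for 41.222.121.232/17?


Network: 41.222.0.0
Broadcast: 41.222.127.255
First usable = network + 1
Last usable = broadcast - 1
Range: 41.222.0.1 to 41.222.127.254


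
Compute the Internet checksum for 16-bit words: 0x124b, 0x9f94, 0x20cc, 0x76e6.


Sum all words (with carry folding):
+ 0x124b = 0x124b
+ 0x9f94 = 0xb1df
+ 0x20cc = 0xd2ab
+ 0x76e6 = 0x4992
One's complement: ~0x4992
Checksum = 0xb66d


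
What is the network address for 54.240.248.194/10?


IP:   00110110.11110000.11111000.11000010
Mask: 11111111.11000000.00000000.00000000
AND operation:
Net:  00110110.11000000.00000000.00000000
Network: 54.192.0.0/10


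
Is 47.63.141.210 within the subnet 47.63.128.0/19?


Subnet network: 47.63.128.0
Test IP AND mask: 47.63.128.0
Yes, 47.63.141.210 is in 47.63.128.0/19


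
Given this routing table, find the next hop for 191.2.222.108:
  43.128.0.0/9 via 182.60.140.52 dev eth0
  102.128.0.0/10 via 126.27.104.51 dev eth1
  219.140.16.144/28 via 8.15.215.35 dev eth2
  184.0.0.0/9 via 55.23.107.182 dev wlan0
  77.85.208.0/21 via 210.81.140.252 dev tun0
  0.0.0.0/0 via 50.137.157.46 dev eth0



Longest prefix match for 191.2.222.108:
  /9 43.128.0.0: no
  /10 102.128.0.0: no
  /28 219.140.16.144: no
  /9 184.0.0.0: no
  /21 77.85.208.0: no
  /0 0.0.0.0: MATCH
Selected: next-hop 50.137.157.46 via eth0 (matched /0)


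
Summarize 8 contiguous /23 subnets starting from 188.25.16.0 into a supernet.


Original prefix: /23
Number of subnets: 8 = 2^3
New prefix = 23 - 3 = 20
Supernet: 188.25.16.0/20


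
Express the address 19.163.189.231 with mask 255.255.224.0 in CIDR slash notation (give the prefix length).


Binary: 11111111.11111111.11100000.00000000
Count leading 1s
Prefix: /19


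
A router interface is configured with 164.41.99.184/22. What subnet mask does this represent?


/22 means 22 network bits, 10 host bits
Binary: 11111111111111111111110000000000
Mask: 255.255.252.0


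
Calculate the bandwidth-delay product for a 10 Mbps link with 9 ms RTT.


BDP = bandwidth * RTT
= 10 Mbps * 9 ms
= 10 * 1e6 * 9 / 1000 bits
= 90000 bits
= 11250 bytes
= 10.9863 KB
BDP = 90000 bits (11250 bytes)


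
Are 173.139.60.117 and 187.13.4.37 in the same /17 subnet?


Mask: 255.255.128.0
173.139.60.117 AND mask = 173.139.0.0
187.13.4.37 AND mask = 187.13.0.0
No, different subnets (173.139.0.0 vs 187.13.0.0)


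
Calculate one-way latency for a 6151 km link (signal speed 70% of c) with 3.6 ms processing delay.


Speed = 0.7 * 3e5 km/s = 210000 km/s
Propagation delay = 6151 / 210000 = 0.0293 s = 29.2905 ms
Processing delay = 3.6 ms
Total one-way latency = 32.8905 ms


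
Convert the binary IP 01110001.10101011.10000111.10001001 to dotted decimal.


01110001 = 113
10101011 = 171
10000111 = 135
10001001 = 137
IP: 113.171.135.137


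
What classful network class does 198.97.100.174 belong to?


First octet: 198
Binary: 11000110
110xxxxx -> Class C (192-223)
Class C, default mask 255.255.255.0 (/24)


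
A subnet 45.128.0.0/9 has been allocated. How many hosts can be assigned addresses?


Host bits = 32 - 9 = 23
Total addresses = 2^23 = 8388608
Usable = total - 2 (network and broadcast)
Usable hosts: 8388606


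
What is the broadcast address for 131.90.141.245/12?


Network: 131.80.0.0/12
Host bits = 20
Set all host bits to 1:
Broadcast: 131.95.255.255


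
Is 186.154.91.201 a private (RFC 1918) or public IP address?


RFC 1918 private ranges:
  10.0.0.0/8 (10.0.0.0 - 10.255.255.255)
  172.16.0.0/12 (172.16.0.0 - 172.31.255.255)
  192.168.0.0/16 (192.168.0.0 - 192.168.255.255)
Public (not in any RFC 1918 range)


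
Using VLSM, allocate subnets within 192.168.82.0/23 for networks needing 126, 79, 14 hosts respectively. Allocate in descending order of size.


126 hosts -> /25 (126 usable): 192.168.82.0/25
79 hosts -> /25 (126 usable): 192.168.82.128/25
14 hosts -> /28 (14 usable): 192.168.83.0/28
Allocation: 192.168.82.0/25 (126 hosts, 126 usable); 192.168.82.128/25 (79 hosts, 126 usable); 192.168.83.0/28 (14 hosts, 14 usable)


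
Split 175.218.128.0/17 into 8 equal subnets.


New prefix = 17 + 3 = 20
Each subnet has 4096 addresses
  175.218.128.0/20
  175.218.144.0/20
  175.218.160.0/20
  175.218.176.0/20
  175.218.192.0/20
  175.218.208.0/20
  175.218.224.0/20
  175.218.240.0/20
Subnets: 175.218.128.0/20, 175.218.144.0/20, 175.218.160.0/20, 175.218.176.0/20, 175.218.192.0/20, 175.218.208.0/20, 175.218.224.0/20, 175.218.240.0/20


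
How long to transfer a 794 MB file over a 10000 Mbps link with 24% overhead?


Effective throughput = 10000 * (1 - 24/100) = 7600 Mbps
File size in Mb = 794 * 8 = 6352 Mb
Time = 6352 / 7600
Time = 0.8358 seconds


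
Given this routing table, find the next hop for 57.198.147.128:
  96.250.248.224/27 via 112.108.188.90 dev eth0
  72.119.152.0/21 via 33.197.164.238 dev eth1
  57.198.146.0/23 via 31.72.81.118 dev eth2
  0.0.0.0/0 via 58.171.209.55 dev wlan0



Longest prefix match for 57.198.147.128:
  /27 96.250.248.224: no
  /21 72.119.152.0: no
  /23 57.198.146.0: MATCH
  /0 0.0.0.0: MATCH
Selected: next-hop 31.72.81.118 via eth2 (matched /23)


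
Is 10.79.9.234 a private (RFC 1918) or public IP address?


RFC 1918 private ranges:
  10.0.0.0/8 (10.0.0.0 - 10.255.255.255)
  172.16.0.0/12 (172.16.0.0 - 172.31.255.255)
  192.168.0.0/16 (192.168.0.0 - 192.168.255.255)
Private (in 10.0.0.0/8)


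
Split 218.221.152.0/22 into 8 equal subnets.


New prefix = 22 + 3 = 25
Each subnet has 128 addresses
  218.221.152.0/25
  218.221.152.128/25
  218.221.153.0/25
  218.221.153.128/25
  218.221.154.0/25
  218.221.154.128/25
  218.221.155.0/25
  218.221.155.128/25
Subnets: 218.221.152.0/25, 218.221.152.128/25, 218.221.153.0/25, 218.221.153.128/25, 218.221.154.0/25, 218.221.154.128/25, 218.221.155.0/25, 218.221.155.128/25


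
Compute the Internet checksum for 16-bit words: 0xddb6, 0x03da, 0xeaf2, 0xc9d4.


Sum all words (with carry folding):
+ 0xddb6 = 0xddb6
+ 0x03da = 0xe190
+ 0xeaf2 = 0xcc83
+ 0xc9d4 = 0x9658
One's complement: ~0x9658
Checksum = 0x69a7


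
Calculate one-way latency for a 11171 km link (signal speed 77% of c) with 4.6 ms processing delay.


Speed = 0.77 * 3e5 km/s = 231000 km/s
Propagation delay = 11171 / 231000 = 0.0484 s = 48.3593 ms
Processing delay = 4.6 ms
Total one-way latency = 52.9593 ms


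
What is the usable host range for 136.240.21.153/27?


Network: 136.240.21.128
Broadcast: 136.240.21.159
First usable = network + 1
Last usable = broadcast - 1
Range: 136.240.21.129 to 136.240.21.158


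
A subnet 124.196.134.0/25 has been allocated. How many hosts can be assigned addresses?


Host bits = 32 - 25 = 7
Total addresses = 2^7 = 128
Usable = total - 2 (network and broadcast)
Usable hosts: 126


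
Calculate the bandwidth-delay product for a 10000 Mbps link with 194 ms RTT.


BDP = bandwidth * RTT
= 10000 Mbps * 194 ms
= 10000 * 1e6 * 194 / 1000 bits
= 1940000000 bits
= 242500000 bytes
= 236816.4062 KB
BDP = 1940000000 bits (242500000 bytes)


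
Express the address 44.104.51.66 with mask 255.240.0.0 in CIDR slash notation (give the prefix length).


Binary: 11111111.11110000.00000000.00000000
Count leading 1s
Prefix: /12


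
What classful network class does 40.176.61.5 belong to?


First octet: 40
Binary: 00101000
0xxxxxxx -> Class A (1-126)
Class A, default mask 255.0.0.0 (/8)


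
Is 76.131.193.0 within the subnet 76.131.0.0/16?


Subnet network: 76.131.0.0
Test IP AND mask: 76.131.0.0
Yes, 76.131.193.0 is in 76.131.0.0/16


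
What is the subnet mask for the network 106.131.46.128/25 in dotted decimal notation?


/25 means 25 network bits, 7 host bits
Binary: 11111111111111111111111110000000
Mask: 255.255.255.128


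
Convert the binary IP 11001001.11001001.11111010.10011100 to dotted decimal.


11001001 = 201
11001001 = 201
11111010 = 250
10011100 = 156
IP: 201.201.250.156


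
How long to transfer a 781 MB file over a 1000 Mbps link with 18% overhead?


Effective throughput = 1000 * (1 - 18/100) = 820.0 Mbps
File size in Mb = 781 * 8 = 6248 Mb
Time = 6248 / 820.0
Time = 7.6195 seconds


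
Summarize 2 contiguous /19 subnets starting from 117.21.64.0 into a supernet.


Original prefix: /19
Number of subnets: 2 = 2^1
New prefix = 19 - 1 = 18
Supernet: 117.21.64.0/18


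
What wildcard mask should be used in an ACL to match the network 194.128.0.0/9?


Subnet mask: 255.128.0.0
Wildcard = 255.255.255.255 - subnet mask
255 - 255 = 0
255 - 128 = 127
255 - 0 = 255
255 - 0 = 255
Wildcard: 0.127.255.255


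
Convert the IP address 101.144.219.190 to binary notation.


101 = 01100101
144 = 10010000
219 = 11011011
190 = 10111110
Binary: 01100101.10010000.11011011.10111110


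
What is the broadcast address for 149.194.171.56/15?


Network: 149.194.0.0/15
Host bits = 17
Set all host bits to 1:
Broadcast: 149.195.255.255


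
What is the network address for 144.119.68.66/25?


IP:   10010000.01110111.01000100.01000010
Mask: 11111111.11111111.11111111.10000000
AND operation:
Net:  10010000.01110111.01000100.00000000
Network: 144.119.68.0/25


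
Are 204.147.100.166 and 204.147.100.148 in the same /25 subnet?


Mask: 255.255.255.128
204.147.100.166 AND mask = 204.147.100.128
204.147.100.148 AND mask = 204.147.100.128
Yes, same subnet (204.147.100.128)


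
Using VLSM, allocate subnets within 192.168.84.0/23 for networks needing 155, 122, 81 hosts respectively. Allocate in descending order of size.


155 hosts -> /24 (254 usable): 192.168.84.0/24
122 hosts -> /25 (126 usable): 192.168.85.0/25
81 hosts -> /25 (126 usable): 192.168.85.128/25
Allocation: 192.168.84.0/24 (155 hosts, 254 usable); 192.168.85.0/25 (122 hosts, 126 usable); 192.168.85.128/25 (81 hosts, 126 usable)


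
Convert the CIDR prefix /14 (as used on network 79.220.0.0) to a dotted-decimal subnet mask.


/14 means 14 network bits, 18 host bits
Binary: 11111111111111000000000000000000
Mask: 255.252.0.0


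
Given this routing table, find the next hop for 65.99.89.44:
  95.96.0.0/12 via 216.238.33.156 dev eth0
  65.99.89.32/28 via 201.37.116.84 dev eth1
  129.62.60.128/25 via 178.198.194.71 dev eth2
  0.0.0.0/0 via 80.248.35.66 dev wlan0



Longest prefix match for 65.99.89.44:
  /12 95.96.0.0: no
  /28 65.99.89.32: MATCH
  /25 129.62.60.128: no
  /0 0.0.0.0: MATCH
Selected: next-hop 201.37.116.84 via eth1 (matched /28)


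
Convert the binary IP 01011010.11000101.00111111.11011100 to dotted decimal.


01011010 = 90
11000101 = 197
00111111 = 63
11011100 = 220
IP: 90.197.63.220


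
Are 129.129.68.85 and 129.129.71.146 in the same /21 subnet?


Mask: 255.255.248.0
129.129.68.85 AND mask = 129.129.64.0
129.129.71.146 AND mask = 129.129.64.0
Yes, same subnet (129.129.64.0)


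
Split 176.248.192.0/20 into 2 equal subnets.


New prefix = 20 + 1 = 21
Each subnet has 2048 addresses
  176.248.192.0/21
  176.248.200.0/21
Subnets: 176.248.192.0/21, 176.248.200.0/21


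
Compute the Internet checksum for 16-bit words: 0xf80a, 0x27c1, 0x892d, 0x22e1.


Sum all words (with carry folding):
+ 0xf80a = 0xf80a
+ 0x27c1 = 0x1fcc
+ 0x892d = 0xa8f9
+ 0x22e1 = 0xcbda
One's complement: ~0xcbda
Checksum = 0x3425


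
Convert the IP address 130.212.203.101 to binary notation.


130 = 10000010
212 = 11010100
203 = 11001011
101 = 01100101
Binary: 10000010.11010100.11001011.01100101


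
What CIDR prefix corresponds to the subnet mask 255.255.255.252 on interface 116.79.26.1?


Binary: 11111111.11111111.11111111.11111100
Count leading 1s
Prefix: /30


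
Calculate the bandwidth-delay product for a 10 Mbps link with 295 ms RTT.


BDP = bandwidth * RTT
= 10 Mbps * 295 ms
= 10 * 1e6 * 295 / 1000 bits
= 2950000 bits
= 368750 bytes
= 360.1074 KB
BDP = 2950000 bits (368750 bytes)


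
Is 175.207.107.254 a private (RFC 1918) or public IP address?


RFC 1918 private ranges:
  10.0.0.0/8 (10.0.0.0 - 10.255.255.255)
  172.16.0.0/12 (172.16.0.0 - 172.31.255.255)
  192.168.0.0/16 (192.168.0.0 - 192.168.255.255)
Public (not in any RFC 1918 range)


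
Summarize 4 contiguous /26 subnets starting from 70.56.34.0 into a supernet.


Original prefix: /26
Number of subnets: 4 = 2^2
New prefix = 26 - 2 = 24
Supernet: 70.56.34.0/24


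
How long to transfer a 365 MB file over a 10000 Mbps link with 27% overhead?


Effective throughput = 10000 * (1 - 27/100) = 7300 Mbps
File size in Mb = 365 * 8 = 2920 Mb
Time = 2920 / 7300
Time = 0.4 seconds


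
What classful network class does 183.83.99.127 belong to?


First octet: 183
Binary: 10110111
10xxxxxx -> Class B (128-191)
Class B, default mask 255.255.0.0 (/16)


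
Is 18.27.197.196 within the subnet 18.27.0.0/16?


Subnet network: 18.27.0.0
Test IP AND mask: 18.27.0.0
Yes, 18.27.197.196 is in 18.27.0.0/16


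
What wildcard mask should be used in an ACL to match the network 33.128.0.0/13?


Subnet mask: 255.248.0.0
Wildcard = 255.255.255.255 - subnet mask
255 - 255 = 0
255 - 248 = 7
255 - 0 = 255
255 - 0 = 255
Wildcard: 0.7.255.255


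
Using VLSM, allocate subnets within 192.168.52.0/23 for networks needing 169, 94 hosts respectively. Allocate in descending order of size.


169 hosts -> /24 (254 usable): 192.168.52.0/24
94 hosts -> /25 (126 usable): 192.168.53.0/25
Allocation: 192.168.52.0/24 (169 hosts, 254 usable); 192.168.53.0/25 (94 hosts, 126 usable)


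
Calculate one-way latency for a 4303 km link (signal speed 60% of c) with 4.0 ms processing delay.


Speed = 0.6 * 3e5 km/s = 180000 km/s
Propagation delay = 4303 / 180000 = 0.0239 s = 23.9056 ms
Processing delay = 4.0 ms
Total one-way latency = 27.9056 ms


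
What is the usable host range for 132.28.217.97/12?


Network: 132.16.0.0
Broadcast: 132.31.255.255
First usable = network + 1
Last usable = broadcast - 1
Range: 132.16.0.1 to 132.31.255.254


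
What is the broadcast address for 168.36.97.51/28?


Network: 168.36.97.48/28
Host bits = 4
Set all host bits to 1:
Broadcast: 168.36.97.63


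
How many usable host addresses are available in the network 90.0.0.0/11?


Host bits = 32 - 11 = 21
Total addresses = 2^21 = 2097152
Usable = total - 2 (network and broadcast)
Usable hosts: 2097150


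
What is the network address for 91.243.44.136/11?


IP:   01011011.11110011.00101100.10001000
Mask: 11111111.11100000.00000000.00000000
AND operation:
Net:  01011011.11100000.00000000.00000000
Network: 91.224.0.0/11


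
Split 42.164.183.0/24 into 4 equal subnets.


New prefix = 24 + 2 = 26
Each subnet has 64 addresses
  42.164.183.0/26
  42.164.183.64/26
  42.164.183.128/26
  42.164.183.192/26
Subnets: 42.164.183.0/26, 42.164.183.64/26, 42.164.183.128/26, 42.164.183.192/26


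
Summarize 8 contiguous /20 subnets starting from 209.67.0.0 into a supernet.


Original prefix: /20
Number of subnets: 8 = 2^3
New prefix = 20 - 3 = 17
Supernet: 209.67.0.0/17


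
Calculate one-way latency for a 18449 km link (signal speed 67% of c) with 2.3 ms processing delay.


Speed = 0.67 * 3e5 km/s = 201000 km/s
Propagation delay = 18449 / 201000 = 0.0918 s = 91.7861 ms
Processing delay = 2.3 ms
Total one-way latency = 94.0861 ms


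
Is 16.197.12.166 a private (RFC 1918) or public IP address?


RFC 1918 private ranges:
  10.0.0.0/8 (10.0.0.0 - 10.255.255.255)
  172.16.0.0/12 (172.16.0.0 - 172.31.255.255)
  192.168.0.0/16 (192.168.0.0 - 192.168.255.255)
Public (not in any RFC 1918 range)


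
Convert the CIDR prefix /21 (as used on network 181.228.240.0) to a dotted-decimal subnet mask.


/21 means 21 network bits, 11 host bits
Binary: 11111111111111111111100000000000
Mask: 255.255.248.0


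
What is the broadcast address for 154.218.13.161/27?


Network: 154.218.13.160/27
Host bits = 5
Set all host bits to 1:
Broadcast: 154.218.13.191


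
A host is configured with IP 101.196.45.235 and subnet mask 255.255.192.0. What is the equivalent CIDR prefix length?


Binary: 11111111.11111111.11000000.00000000
Count leading 1s
Prefix: /18


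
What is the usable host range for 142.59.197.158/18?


Network: 142.59.192.0
Broadcast: 142.59.255.255
First usable = network + 1
Last usable = broadcast - 1
Range: 142.59.192.1 to 142.59.255.254


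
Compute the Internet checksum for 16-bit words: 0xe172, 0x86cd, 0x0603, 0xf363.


Sum all words (with carry folding):
+ 0xe172 = 0xe172
+ 0x86cd = 0x6840
+ 0x0603 = 0x6e43
+ 0xf363 = 0x61a7
One's complement: ~0x61a7
Checksum = 0x9e58


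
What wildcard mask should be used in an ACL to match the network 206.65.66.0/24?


Subnet mask: 255.255.255.0
Wildcard = 255.255.255.255 - subnet mask
255 - 255 = 0
255 - 255 = 0
255 - 255 = 0
255 - 0 = 255
Wildcard: 0.0.0.255


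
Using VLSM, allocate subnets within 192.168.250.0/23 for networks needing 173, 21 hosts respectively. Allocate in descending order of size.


173 hosts -> /24 (254 usable): 192.168.250.0/24
21 hosts -> /27 (30 usable): 192.168.251.0/27
Allocation: 192.168.250.0/24 (173 hosts, 254 usable); 192.168.251.0/27 (21 hosts, 30 usable)


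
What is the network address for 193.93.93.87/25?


IP:   11000001.01011101.01011101.01010111
Mask: 11111111.11111111.11111111.10000000
AND operation:
Net:  11000001.01011101.01011101.00000000
Network: 193.93.93.0/25


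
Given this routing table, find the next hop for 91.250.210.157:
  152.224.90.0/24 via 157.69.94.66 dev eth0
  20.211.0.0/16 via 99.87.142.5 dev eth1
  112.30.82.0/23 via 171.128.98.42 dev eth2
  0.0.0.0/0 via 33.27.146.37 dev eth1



Longest prefix match for 91.250.210.157:
  /24 152.224.90.0: no
  /16 20.211.0.0: no
  /23 112.30.82.0: no
  /0 0.0.0.0: MATCH
Selected: next-hop 33.27.146.37 via eth1 (matched /0)


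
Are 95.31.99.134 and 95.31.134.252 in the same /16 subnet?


Mask: 255.255.0.0
95.31.99.134 AND mask = 95.31.0.0
95.31.134.252 AND mask = 95.31.0.0
Yes, same subnet (95.31.0.0)


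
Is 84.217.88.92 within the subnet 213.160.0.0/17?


Subnet network: 213.160.0.0
Test IP AND mask: 84.217.0.0
No, 84.217.88.92 is not in 213.160.0.0/17


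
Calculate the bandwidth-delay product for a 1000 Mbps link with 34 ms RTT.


BDP = bandwidth * RTT
= 1000 Mbps * 34 ms
= 1000 * 1e6 * 34 / 1000 bits
= 34000000 bits
= 4250000 bytes
= 4150.3906 KB
BDP = 34000000 bits (4250000 bytes)


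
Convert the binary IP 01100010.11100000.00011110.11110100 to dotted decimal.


01100010 = 98
11100000 = 224
00011110 = 30
11110100 = 244
IP: 98.224.30.244


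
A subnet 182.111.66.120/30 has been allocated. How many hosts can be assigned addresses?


Host bits = 32 - 30 = 2
Total addresses = 2^2 = 4
Usable = total - 2 (network and broadcast)
Usable hosts: 2


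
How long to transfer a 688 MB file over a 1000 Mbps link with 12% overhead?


Effective throughput = 1000 * (1 - 12/100) = 880 Mbps
File size in Mb = 688 * 8 = 5504 Mb
Time = 5504 / 880
Time = 6.2545 seconds


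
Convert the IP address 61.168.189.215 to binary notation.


61 = 00111101
168 = 10101000
189 = 10111101
215 = 11010111
Binary: 00111101.10101000.10111101.11010111


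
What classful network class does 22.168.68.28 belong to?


First octet: 22
Binary: 00010110
0xxxxxxx -> Class A (1-126)
Class A, default mask 255.0.0.0 (/8)


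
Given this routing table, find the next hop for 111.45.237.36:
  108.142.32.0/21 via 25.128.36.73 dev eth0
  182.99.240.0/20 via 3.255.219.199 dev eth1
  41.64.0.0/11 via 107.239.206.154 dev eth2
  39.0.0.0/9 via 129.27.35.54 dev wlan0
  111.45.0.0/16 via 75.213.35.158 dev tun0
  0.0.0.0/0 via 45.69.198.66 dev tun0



Longest prefix match for 111.45.237.36:
  /21 108.142.32.0: no
  /20 182.99.240.0: no
  /11 41.64.0.0: no
  /9 39.0.0.0: no
  /16 111.45.0.0: MATCH
  /0 0.0.0.0: MATCH
Selected: next-hop 75.213.35.158 via tun0 (matched /16)


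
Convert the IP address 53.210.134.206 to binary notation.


53 = 00110101
210 = 11010010
134 = 10000110
206 = 11001110
Binary: 00110101.11010010.10000110.11001110


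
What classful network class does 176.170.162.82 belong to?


First octet: 176
Binary: 10110000
10xxxxxx -> Class B (128-191)
Class B, default mask 255.255.0.0 (/16)


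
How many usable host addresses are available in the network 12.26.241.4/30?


Host bits = 32 - 30 = 2
Total addresses = 2^2 = 4
Usable = total - 2 (network and broadcast)
Usable hosts: 2


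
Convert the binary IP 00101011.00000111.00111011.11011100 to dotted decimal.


00101011 = 43
00000111 = 7
00111011 = 59
11011100 = 220
IP: 43.7.59.220


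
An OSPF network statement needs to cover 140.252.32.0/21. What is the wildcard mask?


Subnet mask: 255.255.248.0
Wildcard = 255.255.255.255 - subnet mask
255 - 255 = 0
255 - 255 = 0
255 - 248 = 7
255 - 0 = 255
Wildcard: 0.0.7.255


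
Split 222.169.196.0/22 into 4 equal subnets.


New prefix = 22 + 2 = 24
Each subnet has 256 addresses
  222.169.196.0/24
  222.169.197.0/24
  222.169.198.0/24
  222.169.199.0/24
Subnets: 222.169.196.0/24, 222.169.197.0/24, 222.169.198.0/24, 222.169.199.0/24


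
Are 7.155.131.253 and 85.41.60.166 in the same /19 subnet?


Mask: 255.255.224.0
7.155.131.253 AND mask = 7.155.128.0
85.41.60.166 AND mask = 85.41.32.0
No, different subnets (7.155.128.0 vs 85.41.32.0)


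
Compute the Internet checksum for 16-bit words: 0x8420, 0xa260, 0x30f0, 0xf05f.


Sum all words (with carry folding):
+ 0x8420 = 0x8420
+ 0xa260 = 0x2681
+ 0x30f0 = 0x5771
+ 0xf05f = 0x47d1
One's complement: ~0x47d1
Checksum = 0xb82e


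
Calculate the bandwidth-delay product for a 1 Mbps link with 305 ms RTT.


BDP = bandwidth * RTT
= 1 Mbps * 305 ms
= 1 * 1e6 * 305 / 1000 bits
= 305000 bits
= 38125 bytes
= 37.2314 KB
BDP = 305000 bits (38125 bytes)


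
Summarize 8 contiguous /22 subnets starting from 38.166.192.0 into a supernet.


Original prefix: /22
Number of subnets: 8 = 2^3
New prefix = 22 - 3 = 19
Supernet: 38.166.192.0/19


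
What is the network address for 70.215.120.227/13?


IP:   01000110.11010111.01111000.11100011
Mask: 11111111.11111000.00000000.00000000
AND operation:
Net:  01000110.11010000.00000000.00000000
Network: 70.208.0.0/13


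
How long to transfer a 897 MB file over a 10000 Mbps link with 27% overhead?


Effective throughput = 10000 * (1 - 27/100) = 7300 Mbps
File size in Mb = 897 * 8 = 7176 Mb
Time = 7176 / 7300
Time = 0.983 seconds


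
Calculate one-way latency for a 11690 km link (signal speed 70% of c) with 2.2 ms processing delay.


Speed = 0.7 * 3e5 km/s = 210000 km/s
Propagation delay = 11690 / 210000 = 0.0557 s = 55.6667 ms
Processing delay = 2.2 ms
Total one-way latency = 57.8667 ms


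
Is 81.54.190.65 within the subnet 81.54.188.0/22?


Subnet network: 81.54.188.0
Test IP AND mask: 81.54.188.0
Yes, 81.54.190.65 is in 81.54.188.0/22


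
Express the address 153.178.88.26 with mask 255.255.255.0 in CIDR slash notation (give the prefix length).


Binary: 11111111.11111111.11111111.00000000
Count leading 1s
Prefix: /24


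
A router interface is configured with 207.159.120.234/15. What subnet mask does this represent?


/15 means 15 network bits, 17 host bits
Binary: 11111111111111100000000000000000
Mask: 255.254.0.0


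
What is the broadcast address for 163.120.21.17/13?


Network: 163.120.0.0/13
Host bits = 19
Set all host bits to 1:
Broadcast: 163.127.255.255


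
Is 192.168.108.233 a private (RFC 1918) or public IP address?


RFC 1918 private ranges:
  10.0.0.0/8 (10.0.0.0 - 10.255.255.255)
  172.16.0.0/12 (172.16.0.0 - 172.31.255.255)
  192.168.0.0/16 (192.168.0.0 - 192.168.255.255)
Private (in 192.168.0.0/16)


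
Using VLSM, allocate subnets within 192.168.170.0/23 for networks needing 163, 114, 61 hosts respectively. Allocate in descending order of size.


163 hosts -> /24 (254 usable): 192.168.170.0/24
114 hosts -> /25 (126 usable): 192.168.171.0/25
61 hosts -> /26 (62 usable): 192.168.171.128/26
Allocation: 192.168.170.0/24 (163 hosts, 254 usable); 192.168.171.0/25 (114 hosts, 126 usable); 192.168.171.128/26 (61 hosts, 62 usable)


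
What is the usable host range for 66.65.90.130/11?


Network: 66.64.0.0
Broadcast: 66.95.255.255
First usable = network + 1
Last usable = broadcast - 1
Range: 66.64.0.1 to 66.95.255.254


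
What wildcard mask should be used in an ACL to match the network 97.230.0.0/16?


Subnet mask: 255.255.0.0
Wildcard = 255.255.255.255 - subnet mask
255 - 255 = 0
255 - 255 = 0
255 - 0 = 255
255 - 0 = 255
Wildcard: 0.0.255.255


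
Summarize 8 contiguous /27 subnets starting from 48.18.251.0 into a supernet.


Original prefix: /27
Number of subnets: 8 = 2^3
New prefix = 27 - 3 = 24
Supernet: 48.18.251.0/24


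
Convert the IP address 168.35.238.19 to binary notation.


168 = 10101000
35 = 00100011
238 = 11101110
19 = 00010011
Binary: 10101000.00100011.11101110.00010011


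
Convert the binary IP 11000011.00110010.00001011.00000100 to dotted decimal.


11000011 = 195
00110010 = 50
00001011 = 11
00000100 = 4
IP: 195.50.11.4


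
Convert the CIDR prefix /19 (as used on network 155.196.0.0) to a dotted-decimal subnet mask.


/19 means 19 network bits, 13 host bits
Binary: 11111111111111111110000000000000
Mask: 255.255.224.0


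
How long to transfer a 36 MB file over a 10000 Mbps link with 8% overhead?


Effective throughput = 10000 * (1 - 8/100) = 9200 Mbps
File size in Mb = 36 * 8 = 288 Mb
Time = 288 / 9200
Time = 0.0313 seconds


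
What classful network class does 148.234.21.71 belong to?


First octet: 148
Binary: 10010100
10xxxxxx -> Class B (128-191)
Class B, default mask 255.255.0.0 (/16)


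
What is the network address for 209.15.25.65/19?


IP:   11010001.00001111.00011001.01000001
Mask: 11111111.11111111.11100000.00000000
AND operation:
Net:  11010001.00001111.00000000.00000000
Network: 209.15.0.0/19


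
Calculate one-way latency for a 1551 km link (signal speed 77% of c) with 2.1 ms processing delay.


Speed = 0.77 * 3e5 km/s = 231000 km/s
Propagation delay = 1551 / 231000 = 0.0067 s = 6.7143 ms
Processing delay = 2.1 ms
Total one-way latency = 8.8143 ms


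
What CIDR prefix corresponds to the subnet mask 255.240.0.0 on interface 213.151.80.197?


Binary: 11111111.11110000.00000000.00000000
Count leading 1s
Prefix: /12
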